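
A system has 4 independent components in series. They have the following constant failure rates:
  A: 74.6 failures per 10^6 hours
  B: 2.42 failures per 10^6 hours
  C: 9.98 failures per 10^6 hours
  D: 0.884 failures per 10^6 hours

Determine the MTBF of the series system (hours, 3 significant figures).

11400

Series of exponential components: λ_sys = Σ λ_i
λ_sys = 0.0000746 + 0.00000242 + 0.00000998 + 0.000000884 = 8.7884e-05 /h
MTBF = 1 / λ_sys = 11400 h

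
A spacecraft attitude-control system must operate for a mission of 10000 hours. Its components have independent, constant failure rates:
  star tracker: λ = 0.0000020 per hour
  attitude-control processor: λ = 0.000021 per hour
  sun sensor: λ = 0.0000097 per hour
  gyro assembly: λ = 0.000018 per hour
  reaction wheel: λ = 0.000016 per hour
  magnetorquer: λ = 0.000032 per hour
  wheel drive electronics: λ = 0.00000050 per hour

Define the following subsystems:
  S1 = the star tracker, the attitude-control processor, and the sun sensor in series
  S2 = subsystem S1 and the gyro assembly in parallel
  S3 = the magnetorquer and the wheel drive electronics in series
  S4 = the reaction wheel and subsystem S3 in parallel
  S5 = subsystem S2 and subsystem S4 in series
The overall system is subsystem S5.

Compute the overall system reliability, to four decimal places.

R(star tracker) = exp(−0.0000020 × 10000) = 0.980199
R(attitude-control processor) = exp(−0.000021 × 10000) = 0.810584
R(sun sensor) = exp(−0.0000097 × 10000) = 0.907556
R(gyro assembly) = exp(−0.000018 × 10000) = 0.835270
R(reaction wheel) = exp(−0.000016 × 10000) = 0.852144
R(magnetorquer) = exp(−0.000032 × 10000) = 0.726149
R(wheel drive electronics) = exp(−0.00000050 × 10000) = 0.995012
Series (star tracker, attitude-control processor, and sun sensor): 0.980199 × 0.810584 × 0.907556 = 0.721084
Parallel ([0.721084] and gyro assembly): 1 − (1 − 0.721084)(1 − 0.835270) = 0.954054
Series (magnetorquer and wheel drive electronics): 0.726149 × 0.995012 = 0.722527
Parallel (reaction wheel and [0.722527]): 1 − (1 − 0.852144)(1 − 0.722527) = 0.958974
Series ([0.954054] and [0.958974]): 0.954054 × 0.958974 = 0.9149

0.9149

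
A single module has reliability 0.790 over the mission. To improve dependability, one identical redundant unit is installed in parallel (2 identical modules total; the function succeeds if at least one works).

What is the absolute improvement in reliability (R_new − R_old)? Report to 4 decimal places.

R_before = 0.790
R_after = 1 − (1 − 0.790)^2 = 0.9559
ΔR = 0.9559 − 0.790 = 0.1659

0.1659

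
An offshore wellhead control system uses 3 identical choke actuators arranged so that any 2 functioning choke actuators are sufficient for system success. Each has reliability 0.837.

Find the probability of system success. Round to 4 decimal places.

R = Σ_{i=2}^{3} C(3,i) p^i (1−p)^{3−i} with p = 0.837
C(3,2)·0.837^2·0.163^1 = 0.342578
C(3,3)·0.837^3·0.163^0 = 0.586376
Sum = 0.9290

0.9290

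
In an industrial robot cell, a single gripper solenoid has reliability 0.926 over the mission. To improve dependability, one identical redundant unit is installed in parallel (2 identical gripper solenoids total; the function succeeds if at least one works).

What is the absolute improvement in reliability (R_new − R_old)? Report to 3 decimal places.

0.069

R_before = 0.926
R_after = 1 − (1 − 0.926)^2 = 0.995
ΔR = 0.995 − 0.926 = 0.069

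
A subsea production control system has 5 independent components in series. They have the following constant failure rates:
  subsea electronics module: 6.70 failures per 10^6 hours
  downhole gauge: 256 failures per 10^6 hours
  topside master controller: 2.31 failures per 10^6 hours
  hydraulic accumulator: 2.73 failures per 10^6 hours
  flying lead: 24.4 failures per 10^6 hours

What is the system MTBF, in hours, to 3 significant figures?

3420

Series of exponential components: λ_sys = Σ λ_i
λ_sys = 0.00000670 + 0.000256 + 0.00000231 + 0.00000273 + 0.0000244 = 2.9214e-04 /h
MTBF = 1 / λ_sys = 3420 h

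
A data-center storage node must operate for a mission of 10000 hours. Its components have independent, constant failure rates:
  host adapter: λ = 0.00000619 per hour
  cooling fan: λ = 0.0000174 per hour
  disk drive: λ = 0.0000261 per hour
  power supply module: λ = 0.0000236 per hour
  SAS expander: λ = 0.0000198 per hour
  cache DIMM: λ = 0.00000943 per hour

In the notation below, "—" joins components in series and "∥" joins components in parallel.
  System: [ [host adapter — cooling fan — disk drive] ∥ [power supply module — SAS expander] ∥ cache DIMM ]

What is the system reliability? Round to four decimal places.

R(host adapter) = exp(−0.00000619 × 10000) = 0.939977
R(cooling fan) = exp(−0.0000174 × 10000) = 0.840297
R(disk drive) = exp(−0.0000261 × 10000) = 0.770281
R(power supply module) = exp(−0.0000236 × 10000) = 0.789781
R(SAS expander) = exp(−0.0000198 × 10000) = 0.820370
R(cache DIMM) = exp(−0.00000943 × 10000) = 0.910010
Series (host adapter, cooling fan, and disk drive): 0.939977 × 0.840297 × 0.770281 = 0.608414
Series (power supply module and SAS expander): 0.789781 × 0.820370 = 0.647913
Parallel ([0.608414], [0.647913], and cache DIMM): 1 − (1 − 0.608414)(1 − 0.647913)(1 − 0.910010) = 0.9876

0.9876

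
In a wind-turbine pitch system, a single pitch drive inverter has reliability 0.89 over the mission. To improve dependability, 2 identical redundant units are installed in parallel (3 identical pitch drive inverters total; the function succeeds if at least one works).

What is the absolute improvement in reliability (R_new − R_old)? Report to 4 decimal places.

R_before = 0.89
R_after = 1 − (1 − 0.89)^3 = 0.9987
ΔR = 0.9987 − 0.89 = 0.1087

0.1087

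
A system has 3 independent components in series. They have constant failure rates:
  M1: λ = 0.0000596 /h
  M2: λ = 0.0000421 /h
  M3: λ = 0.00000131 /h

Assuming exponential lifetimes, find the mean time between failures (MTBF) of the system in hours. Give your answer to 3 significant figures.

Series of exponential components: λ_sys = Σ λ_i
λ_sys = 0.0000596 + 0.0000421 + 0.00000131 = 1.0301e-04 /h
MTBF = 1 / λ_sys = 9710 h

9710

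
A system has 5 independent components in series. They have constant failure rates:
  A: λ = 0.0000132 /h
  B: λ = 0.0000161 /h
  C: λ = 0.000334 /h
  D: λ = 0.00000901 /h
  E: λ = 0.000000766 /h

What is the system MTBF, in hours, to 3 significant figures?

Series of exponential components: λ_sys = Σ λ_i
λ_sys = 0.0000132 + 0.0000161 + 0.000334 + 0.00000901 + 0.000000766 = 3.7308e-04 /h
MTBF = 1 / λ_sys = 2680 h

2680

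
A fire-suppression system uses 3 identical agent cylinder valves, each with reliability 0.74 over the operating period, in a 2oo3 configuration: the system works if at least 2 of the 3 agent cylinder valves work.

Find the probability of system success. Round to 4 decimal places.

R = Σ_{i=2}^{3} C(3,i) p^i (1−p)^{3−i} with p = 0.74
C(3,2)·0.74^2·0.26^1 = 0.427128
C(3,3)·0.74^3·0.26^0 = 0.405224
Sum = 0.8324

0.8324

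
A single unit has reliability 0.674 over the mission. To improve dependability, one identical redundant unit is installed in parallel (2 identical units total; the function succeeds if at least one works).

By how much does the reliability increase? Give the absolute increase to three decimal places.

R_before = 0.674
R_after = 1 − (1 − 0.674)^2 = 0.894
ΔR = 0.894 − 0.674 = 0.220

0.220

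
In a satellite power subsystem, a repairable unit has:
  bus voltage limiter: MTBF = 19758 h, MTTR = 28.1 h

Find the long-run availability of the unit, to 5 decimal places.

0.99858

A(bus voltage limiter) = MTBF/(MTBF+MTTR) = 19758/(19758+28.1) = 0.99858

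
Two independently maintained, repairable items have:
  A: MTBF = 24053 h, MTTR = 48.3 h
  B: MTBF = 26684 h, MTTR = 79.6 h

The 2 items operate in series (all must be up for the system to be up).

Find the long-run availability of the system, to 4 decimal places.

A(A) = MTBF/(MTBF+MTTR) = 24053/(24053+48.3) = 0.997996
A(B) = MTBF/(MTBF+MTTR) = 26684/(26684+79.6) = 0.997026
Series availability: 0.997996 × 0.997026 = 0.9950

0.9950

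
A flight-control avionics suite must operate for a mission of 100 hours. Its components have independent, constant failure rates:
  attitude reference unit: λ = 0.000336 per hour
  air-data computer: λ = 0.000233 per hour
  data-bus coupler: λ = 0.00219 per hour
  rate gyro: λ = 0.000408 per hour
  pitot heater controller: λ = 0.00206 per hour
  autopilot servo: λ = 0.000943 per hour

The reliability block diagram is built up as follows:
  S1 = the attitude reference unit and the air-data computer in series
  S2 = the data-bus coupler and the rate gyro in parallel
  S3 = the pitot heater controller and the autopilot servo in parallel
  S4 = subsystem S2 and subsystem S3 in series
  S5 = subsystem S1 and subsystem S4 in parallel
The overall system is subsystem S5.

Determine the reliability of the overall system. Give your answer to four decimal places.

0.9986

R(attitude reference unit) = exp(−0.000336 × 100) = 0.966958
R(air-data computer) = exp(−0.000233 × 100) = 0.976969
R(data-bus coupler) = exp(−0.00219 × 100) = 0.803322
R(rate gyro) = exp(−0.000408 × 100) = 0.960021
R(pitot heater controller) = exp(−0.00206 × 100) = 0.813833
R(autopilot servo) = exp(−0.000943 × 100) = 0.910010
Series (attitude reference unit and air-data computer): 0.966958 × 0.976969 = 0.944688
Parallel (data-bus coupler and rate gyro): 1 − (1 − 0.803322)(1 − 0.960021) = 0.992137
Parallel (pitot heater controller and autopilot servo): 1 − (1 − 0.813833)(1 − 0.910010) = 0.983247
Series ([0.992137] and [0.983247]): 0.992137 × 0.983247 = 0.975516
Parallel ([0.944688] and [0.975516]): 1 − (1 − 0.944688)(1 − 0.975516) = 0.9986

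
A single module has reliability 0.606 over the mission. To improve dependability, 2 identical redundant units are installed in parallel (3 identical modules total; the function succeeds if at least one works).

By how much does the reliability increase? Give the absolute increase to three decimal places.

0.333

R_before = 0.606
R_after = 1 − (1 − 0.606)^3 = 0.939
ΔR = 0.939 − 0.606 = 0.333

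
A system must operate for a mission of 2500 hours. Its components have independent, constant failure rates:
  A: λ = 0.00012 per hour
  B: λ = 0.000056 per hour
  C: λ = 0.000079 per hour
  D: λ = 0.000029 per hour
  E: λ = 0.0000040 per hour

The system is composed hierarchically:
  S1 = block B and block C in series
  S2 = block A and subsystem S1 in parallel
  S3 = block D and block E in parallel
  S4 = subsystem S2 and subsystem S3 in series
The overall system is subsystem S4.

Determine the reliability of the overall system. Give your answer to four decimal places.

0.9251

R(A) = exp(−0.00012 × 2500) = 0.740818
R(B) = exp(−0.000056 × 2500) = 0.869358
R(C) = exp(−0.000079 × 2500) = 0.820780
R(D) = exp(−0.000029 × 2500) = 0.930066
R(E) = exp(−0.0000040 × 2500) = 0.990050
Series (B and C): 0.869358 × 0.820780 = 0.713552
Parallel (A and [0.713552]): 1 − (1 − 0.740818)(1 − 0.713552) = 0.925758
Parallel (D and E): 1 − (1 − 0.930066)(1 − 0.990050) = 0.999304
Series ([0.925758] and [0.999304]): 0.925758 × 0.999304 = 0.9251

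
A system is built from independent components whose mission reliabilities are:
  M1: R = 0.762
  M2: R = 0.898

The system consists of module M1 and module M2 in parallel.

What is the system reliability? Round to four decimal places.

0.9757

Parallel (M1 and M2): 1 − (1 − 0.762000)(1 − 0.898000) = 0.9757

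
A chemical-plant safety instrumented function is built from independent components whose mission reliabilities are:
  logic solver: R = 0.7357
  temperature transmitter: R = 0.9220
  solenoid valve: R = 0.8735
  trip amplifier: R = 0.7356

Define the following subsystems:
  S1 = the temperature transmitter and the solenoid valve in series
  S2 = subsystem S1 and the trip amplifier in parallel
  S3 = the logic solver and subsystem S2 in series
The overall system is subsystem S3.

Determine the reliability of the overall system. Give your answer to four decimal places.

Series (temperature transmitter and solenoid valve): 0.922000 × 0.873500 = 0.805367
Parallel ([0.805367] and trip amplifier): 1 − (1 − 0.805367)(1 − 0.735600) = 0.948539
Series (logic solver and [0.948539]): 0.735700 × 0.948539 = 0.6978

0.6978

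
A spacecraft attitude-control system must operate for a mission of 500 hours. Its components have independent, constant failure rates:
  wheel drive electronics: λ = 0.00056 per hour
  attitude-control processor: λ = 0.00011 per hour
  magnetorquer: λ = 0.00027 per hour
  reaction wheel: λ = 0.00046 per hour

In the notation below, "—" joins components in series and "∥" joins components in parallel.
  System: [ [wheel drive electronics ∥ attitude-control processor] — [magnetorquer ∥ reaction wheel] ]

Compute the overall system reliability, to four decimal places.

0.9613

R(wheel drive electronics) = exp(−0.00056 × 500) = 0.755784
R(attitude-control processor) = exp(−0.00011 × 500) = 0.946485
R(magnetorquer) = exp(−0.00027 × 500) = 0.873716
R(reaction wheel) = exp(−0.00046 × 500) = 0.794534
Parallel (wheel drive electronics and attitude-control processor): 1 − (1 − 0.755784)(1 − 0.946485) = 0.986931
Parallel (magnetorquer and reaction wheel): 1 − (1 − 0.873716)(1 − 0.794534) = 0.974053
Series ([0.986931] and [0.974053]): 0.986931 × 0.974053 = 0.9613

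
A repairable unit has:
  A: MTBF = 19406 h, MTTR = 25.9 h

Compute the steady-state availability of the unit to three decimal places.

A(A) = MTBF/(MTBF+MTTR) = 19406/(19406+25.9) = 0.999

0.999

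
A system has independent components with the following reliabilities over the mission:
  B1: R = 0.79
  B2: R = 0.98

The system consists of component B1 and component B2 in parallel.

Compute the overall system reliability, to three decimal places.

0.996

Parallel (B1 and B2): 1 − (1 − 0.79000)(1 − 0.98000) = 0.996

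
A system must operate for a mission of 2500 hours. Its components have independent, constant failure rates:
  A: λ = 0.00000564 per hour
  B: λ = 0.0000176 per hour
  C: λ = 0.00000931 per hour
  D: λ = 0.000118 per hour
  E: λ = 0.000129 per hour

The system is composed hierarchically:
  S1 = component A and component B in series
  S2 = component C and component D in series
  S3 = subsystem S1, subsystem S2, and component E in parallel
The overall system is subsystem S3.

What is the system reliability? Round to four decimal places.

R(A) = exp(−0.00000564 × 2500) = 0.985999
R(B) = exp(−0.0000176 × 2500) = 0.956954
R(C) = exp(−0.00000931 × 2500) = 0.976994
R(D) = exp(−0.000118 × 2500) = 0.744532
R(E) = exp(−0.000129 × 2500) = 0.724336
Series (A and B): 0.985999 × 0.956954 = 0.943556
Series (C and D): 0.976994 × 0.744532 = 0.727403
Parallel ([0.943556], [0.727403], and E): 1 − (1 − 0.943556)(1 − 0.727403)(1 − 0.724336) = 0.9958

0.9958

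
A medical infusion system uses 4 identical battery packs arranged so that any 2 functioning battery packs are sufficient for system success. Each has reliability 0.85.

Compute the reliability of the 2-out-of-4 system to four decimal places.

R = Σ_{i=2}^{4} C(4,i) p^i (1−p)^{4−i} with p = 0.85
C(4,2)·0.85^2·0.15^2 = 0.097538
C(4,3)·0.85^3·0.15^1 = 0.368475
C(4,4)·0.85^4·0.15^0 = 0.522006
Sum = 0.9880

0.9880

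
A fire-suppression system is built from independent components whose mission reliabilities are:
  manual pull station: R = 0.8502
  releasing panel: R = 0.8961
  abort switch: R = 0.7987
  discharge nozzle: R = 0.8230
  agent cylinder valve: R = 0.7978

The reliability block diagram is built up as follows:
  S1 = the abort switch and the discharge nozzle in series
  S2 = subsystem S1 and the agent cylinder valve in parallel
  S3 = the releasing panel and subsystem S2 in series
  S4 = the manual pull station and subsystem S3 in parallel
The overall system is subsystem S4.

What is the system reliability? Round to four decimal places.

0.9751

Series (abort switch and discharge nozzle): 0.798700 × 0.823000 = 0.657330
Parallel ([0.657330] and agent cylinder valve): 1 − (1 − 0.657330)(1 − 0.797800) = 0.930712
Series (releasing panel and [0.930712]): 0.896100 × 0.930712 = 0.834011
Parallel (manual pull station and [0.834011]): 1 − (1 − 0.850200)(1 − 0.834011) = 0.9751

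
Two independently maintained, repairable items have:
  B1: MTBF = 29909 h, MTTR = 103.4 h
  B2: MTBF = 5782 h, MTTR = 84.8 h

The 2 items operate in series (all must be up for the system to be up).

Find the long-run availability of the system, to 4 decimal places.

0.9822

A(B1) = MTBF/(MTBF+MTTR) = 29909/(29909+103.4) = 0.996555
A(B2) = MTBF/(MTBF+MTTR) = 5782/(5782+84.8) = 0.985546
Series availability: 0.996555 × 0.985546 = 0.9822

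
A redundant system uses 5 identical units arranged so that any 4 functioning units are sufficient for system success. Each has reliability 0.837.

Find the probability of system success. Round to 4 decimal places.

0.8108

R = Σ_{i=4}^{5} C(5,i) p^i (1−p)^{5−i} with p = 0.837
C(5,4)·0.837^4·0.163^1 = 0.399999
C(5,5)·0.837^5·0.163^0 = 0.410797
Sum = 0.8108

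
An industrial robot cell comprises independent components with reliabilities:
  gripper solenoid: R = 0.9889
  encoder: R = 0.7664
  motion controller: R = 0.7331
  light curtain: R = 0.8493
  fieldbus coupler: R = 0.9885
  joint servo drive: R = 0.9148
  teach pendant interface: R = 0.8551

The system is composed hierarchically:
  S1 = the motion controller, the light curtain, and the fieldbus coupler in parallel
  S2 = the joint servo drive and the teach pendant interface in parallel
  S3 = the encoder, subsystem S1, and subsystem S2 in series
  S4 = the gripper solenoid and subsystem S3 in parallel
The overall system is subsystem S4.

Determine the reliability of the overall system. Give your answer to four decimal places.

Parallel (motion controller, light curtain, and fieldbus coupler): 1 − (1 − 0.733100)(1 − 0.849300)(1 − 0.988500) = 0.999537
Parallel (joint servo drive and teach pendant interface): 1 − (1 − 0.914800)(1 − 0.855100) = 0.987655
Series (encoder, [0.999537], and [0.987655]): 0.766400 × 0.999537 × 0.987655 = 0.756588
Parallel (gripper solenoid and [0.756588]): 1 − (1 − 0.988900)(1 − 0.756588) = 0.9973

0.9973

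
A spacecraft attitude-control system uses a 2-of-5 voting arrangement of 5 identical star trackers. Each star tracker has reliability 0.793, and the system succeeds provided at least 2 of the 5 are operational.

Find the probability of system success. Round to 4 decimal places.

0.9923

R = Σ_{i=2}^{5} C(5,i) p^i (1−p)^{5−i} with p = 0.793
C(5,2)·0.793^2·0.207^3 = 0.055777
C(5,3)·0.793^3·0.207^2 = 0.213678
C(5,4)·0.793^4·0.207^1 = 0.409292
C(5,5)·0.793^5·0.207^0 = 0.313593
Sum = 0.9923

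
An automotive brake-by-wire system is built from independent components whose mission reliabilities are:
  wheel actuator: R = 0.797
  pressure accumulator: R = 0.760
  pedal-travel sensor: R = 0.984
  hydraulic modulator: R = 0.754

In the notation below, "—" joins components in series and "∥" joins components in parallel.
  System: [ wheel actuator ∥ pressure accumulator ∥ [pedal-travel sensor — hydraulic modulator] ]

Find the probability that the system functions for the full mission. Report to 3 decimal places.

0.987

Series (pedal-travel sensor and hydraulic modulator): 0.98400 × 0.75400 = 0.74194
Parallel (wheel actuator, pressure accumulator, and [0.74194]): 1 − (1 − 0.79700)(1 − 0.76000)(1 − 0.74194) = 0.987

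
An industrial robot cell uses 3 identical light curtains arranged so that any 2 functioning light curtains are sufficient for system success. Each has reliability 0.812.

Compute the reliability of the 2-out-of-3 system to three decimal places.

R = Σ_{i=2}^{3} C(3,i) p^i (1−p)^{3−i} with p = 0.812
C(3,2)·0.812^2·0.188^1 = 0.37187
C(3,3)·0.812^3·0.188^0 = 0.53539
Sum = 0.907

0.907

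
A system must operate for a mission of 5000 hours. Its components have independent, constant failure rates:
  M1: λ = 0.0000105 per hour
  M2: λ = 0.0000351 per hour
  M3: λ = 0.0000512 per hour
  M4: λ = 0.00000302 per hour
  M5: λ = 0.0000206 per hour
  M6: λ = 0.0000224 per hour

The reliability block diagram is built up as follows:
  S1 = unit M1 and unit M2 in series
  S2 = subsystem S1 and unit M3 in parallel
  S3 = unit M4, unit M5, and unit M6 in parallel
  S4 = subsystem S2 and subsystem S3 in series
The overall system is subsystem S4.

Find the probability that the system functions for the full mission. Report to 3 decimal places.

R(M1) = exp(−0.0000105 × 5000) = 0.94885
R(M2) = exp(−0.0000351 × 5000) = 0.83904
R(M3) = exp(−0.0000512 × 5000) = 0.77414
R(M4) = exp(−0.00000302 × 5000) = 0.98501
R(M5) = exp(−0.0000206 × 5000) = 0.90213
R(M6) = exp(−0.0000224 × 5000) = 0.89404
Series (M1 and M2): 0.94885 × 0.83904 = 0.79612
Parallel ([0.79612] and M3): 1 − (1 − 0.79612)(1 − 0.77414) = 0.95395
Parallel (M4, M5, and M6): 1 − (1 − 0.98501)(1 − 0.90213)(1 − 0.89404) = 0.99984
Series ([0.95395] and [0.99984]): 0.95395 × 0.99984 = 0.954

0.954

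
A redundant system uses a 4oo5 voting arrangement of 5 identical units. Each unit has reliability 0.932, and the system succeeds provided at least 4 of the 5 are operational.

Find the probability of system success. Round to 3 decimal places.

R = Σ_{i=4}^{5} C(5,i) p^i (1−p)^{5−i} with p = 0.932
C(5,4)·0.932^4·0.068^1 = 0.25653
C(5,5)·0.932^5·0.068^0 = 0.70320
Sum = 0.960

0.960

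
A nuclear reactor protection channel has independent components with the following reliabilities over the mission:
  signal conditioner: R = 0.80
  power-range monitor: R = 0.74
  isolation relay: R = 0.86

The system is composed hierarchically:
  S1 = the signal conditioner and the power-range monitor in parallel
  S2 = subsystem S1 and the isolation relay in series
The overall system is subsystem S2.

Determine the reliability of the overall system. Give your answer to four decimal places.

0.8153

Parallel (signal conditioner and power-range monitor): 1 − (1 − 0.800000)(1 − 0.740000) = 0.948000
Series ([0.948000] and isolation relay): 0.948000 × 0.860000 = 0.8153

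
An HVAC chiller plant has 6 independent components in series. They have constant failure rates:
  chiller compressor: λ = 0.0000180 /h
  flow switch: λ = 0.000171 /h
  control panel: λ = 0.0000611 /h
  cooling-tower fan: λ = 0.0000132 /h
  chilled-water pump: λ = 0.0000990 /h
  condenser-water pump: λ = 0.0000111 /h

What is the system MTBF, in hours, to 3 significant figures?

2680

Series of exponential components: λ_sys = Σ λ_i
λ_sys = 0.0000180 + 0.000171 + 0.0000611 + 0.0000132 + 0.0000990 + 0.0000111 = 3.7340e-04 /h
MTBF = 1 / λ_sys = 2680 h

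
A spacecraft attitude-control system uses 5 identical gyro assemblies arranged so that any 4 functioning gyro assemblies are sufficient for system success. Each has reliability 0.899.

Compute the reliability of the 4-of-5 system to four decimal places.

0.9171

R = Σ_{i=4}^{5} C(5,i) p^i (1−p)^{5−i} with p = 0.899
C(5,4)·0.899^4·0.101^1 = 0.329860
C(5,5)·0.899^5·0.101^0 = 0.587217
Sum = 0.9171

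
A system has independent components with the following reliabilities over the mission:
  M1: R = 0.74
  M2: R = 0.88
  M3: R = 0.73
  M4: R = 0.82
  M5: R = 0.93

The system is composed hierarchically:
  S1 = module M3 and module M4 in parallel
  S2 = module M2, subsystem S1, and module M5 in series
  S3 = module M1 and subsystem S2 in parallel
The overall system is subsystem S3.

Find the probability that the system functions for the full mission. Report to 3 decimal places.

0.942

Parallel (M3 and M4): 1 − (1 − 0.73000)(1 − 0.82000) = 0.95140
Series (M2, [0.95140], and M5): 0.88000 × 0.95140 × 0.93000 = 0.77863
Parallel (M1 and [0.77863]): 1 − (1 − 0.74000)(1 − 0.77863) = 0.942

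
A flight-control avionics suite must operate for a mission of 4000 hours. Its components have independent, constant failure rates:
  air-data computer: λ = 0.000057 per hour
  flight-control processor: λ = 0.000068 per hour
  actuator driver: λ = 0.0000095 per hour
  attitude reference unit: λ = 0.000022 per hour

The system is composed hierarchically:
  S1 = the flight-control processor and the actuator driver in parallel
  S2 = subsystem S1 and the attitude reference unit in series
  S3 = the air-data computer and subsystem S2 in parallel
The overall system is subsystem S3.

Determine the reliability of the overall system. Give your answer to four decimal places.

0.9812

R(air-data computer) = exp(−0.000057 × 4000) = 0.796124
R(flight-control processor) = exp(−0.000068 × 4000) = 0.761854
R(actuator driver) = exp(−0.0000095 × 4000) = 0.962713
R(attitude reference unit) = exp(−0.000022 × 4000) = 0.915761
Parallel (flight-control processor and actuator driver): 1 − (1 − 0.761854)(1 − 0.962713) = 0.991120
Series ([0.991120] and attitude reference unit): 0.991120 × 0.915761 = 0.907629
Parallel (air-data computer and [0.907629]): 1 − (1 − 0.796124)(1 − 0.907629) = 0.9812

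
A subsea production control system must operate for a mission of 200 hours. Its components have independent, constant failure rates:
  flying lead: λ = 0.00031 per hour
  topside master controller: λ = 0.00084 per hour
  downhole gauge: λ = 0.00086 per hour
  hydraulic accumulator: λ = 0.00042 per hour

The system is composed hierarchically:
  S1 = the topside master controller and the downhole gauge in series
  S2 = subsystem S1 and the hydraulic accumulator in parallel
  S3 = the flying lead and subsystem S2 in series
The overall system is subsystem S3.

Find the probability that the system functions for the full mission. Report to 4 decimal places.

R(flying lead) = exp(−0.00031 × 200) = 0.939883
R(topside master controller) = exp(−0.00084 × 200) = 0.845354
R(downhole gauge) = exp(−0.00086 × 200) = 0.841979
R(hydraulic accumulator) = exp(−0.00042 × 200) = 0.919431
Series (topside master controller and downhole gauge): 0.845354 × 0.841979 = 0.711770
Parallel ([0.711770] and hydraulic accumulator): 1 − (1 − 0.711770)(1 − 0.919431) = 0.976778
Series (flying lead and [0.976778]): 0.939883 × 0.976778 = 0.9181

0.9181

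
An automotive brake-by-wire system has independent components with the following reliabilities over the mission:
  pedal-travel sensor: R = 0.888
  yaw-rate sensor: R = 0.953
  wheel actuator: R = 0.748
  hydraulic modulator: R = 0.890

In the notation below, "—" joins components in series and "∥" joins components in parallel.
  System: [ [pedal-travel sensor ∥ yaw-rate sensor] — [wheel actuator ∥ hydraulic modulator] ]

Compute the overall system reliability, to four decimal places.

0.9672

Parallel (pedal-travel sensor and yaw-rate sensor): 1 − (1 − 0.888000)(1 − 0.953000) = 0.994736
Parallel (wheel actuator and hydraulic modulator): 1 − (1 − 0.748000)(1 − 0.890000) = 0.972280
Series ([0.994736] and [0.972280]): 0.994736 × 0.972280 = 0.9672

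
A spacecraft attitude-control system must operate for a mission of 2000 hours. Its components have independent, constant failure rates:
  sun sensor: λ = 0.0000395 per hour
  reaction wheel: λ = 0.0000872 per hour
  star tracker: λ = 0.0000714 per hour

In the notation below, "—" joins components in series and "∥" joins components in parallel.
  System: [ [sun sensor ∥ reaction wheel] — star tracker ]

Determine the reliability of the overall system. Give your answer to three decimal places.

R(sun sensor) = exp(−0.0000395 × 2000) = 0.92404
R(reaction wheel) = exp(−0.0000872 × 2000) = 0.83996
R(star tracker) = exp(−0.0000714 × 2000) = 0.86693
Parallel (sun sensor and reaction wheel): 1 − (1 − 0.92404)(1 − 0.83996) = 0.98784
Series ([0.98784] and star tracker): 0.98784 × 0.86693 = 0.856

0.856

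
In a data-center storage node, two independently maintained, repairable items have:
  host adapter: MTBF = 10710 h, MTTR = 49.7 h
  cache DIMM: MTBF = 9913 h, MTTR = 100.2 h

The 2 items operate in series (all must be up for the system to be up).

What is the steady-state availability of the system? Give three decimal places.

A(host adapter) = MTBF/(MTBF+MTTR) = 10710/(10710+49.7) = 0.995381
A(cache DIMM) = MTBF/(MTBF+MTTR) = 9913/(9913+100.2) = 0.989993
Series availability: 0.995381 × 0.989993 = 0.985

0.985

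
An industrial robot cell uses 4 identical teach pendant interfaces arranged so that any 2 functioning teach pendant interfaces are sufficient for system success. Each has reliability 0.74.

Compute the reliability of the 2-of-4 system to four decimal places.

0.9434

R = Σ_{i=2}^{4} C(4,i) p^i (1−p)^{4−i} with p = 0.74
C(4,2)·0.74^2·0.26^2 = 0.222107
C(4,3)·0.74^3·0.26^1 = 0.421433
C(4,4)·0.74^4·0.26^0 = 0.299866
Sum = 0.9434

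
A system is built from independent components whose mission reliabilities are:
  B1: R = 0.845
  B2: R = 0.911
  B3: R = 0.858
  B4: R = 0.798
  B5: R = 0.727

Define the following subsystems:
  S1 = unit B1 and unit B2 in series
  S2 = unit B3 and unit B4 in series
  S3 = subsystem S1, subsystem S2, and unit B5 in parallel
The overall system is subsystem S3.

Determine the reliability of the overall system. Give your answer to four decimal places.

0.9802

Series (B1 and B2): 0.845000 × 0.911000 = 0.769795
Series (B3 and B4): 0.858000 × 0.798000 = 0.684684
Parallel ([0.769795], [0.684684], and B5): 1 − (1 − 0.769795)(1 − 0.684684)(1 − 0.727000) = 0.9802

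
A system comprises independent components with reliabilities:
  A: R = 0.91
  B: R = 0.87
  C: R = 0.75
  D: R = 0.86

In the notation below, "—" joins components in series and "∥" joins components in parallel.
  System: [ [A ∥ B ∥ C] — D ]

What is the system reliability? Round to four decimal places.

0.8575

Parallel (A, B, and C): 1 − (1 − 0.910000)(1 − 0.870000)(1 − 0.750000) = 0.997075
Series ([0.997075] and D): 0.997075 × 0.860000 = 0.8575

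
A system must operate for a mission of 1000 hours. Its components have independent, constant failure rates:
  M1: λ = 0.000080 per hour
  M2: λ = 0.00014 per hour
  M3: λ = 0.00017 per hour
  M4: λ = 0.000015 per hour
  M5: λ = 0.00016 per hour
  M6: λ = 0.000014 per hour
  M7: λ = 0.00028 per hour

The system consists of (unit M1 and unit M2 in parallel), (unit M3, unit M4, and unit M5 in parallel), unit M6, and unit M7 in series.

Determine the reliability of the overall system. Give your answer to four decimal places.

0.7375

R(M1) = exp(−0.000080 × 1000) = 0.923116
R(M2) = exp(−0.00014 × 1000) = 0.869358
R(M3) = exp(−0.00017 × 1000) = 0.843665
R(M4) = exp(−0.000015 × 1000) = 0.985112
R(M5) = exp(−0.00016 × 1000) = 0.852144
R(M6) = exp(−0.000014 × 1000) = 0.986098
R(M7) = exp(−0.00028 × 1000) = 0.755784
Parallel (M1 and M2): 1 − (1 − 0.923116)(1 − 0.869358) = 0.989956
Parallel (M3, M4, and M5): 1 − (1 − 0.843665)(1 − 0.985112)(1 − 0.852144) = 0.999656
Series ([0.989956], [0.999656], M6, and M7): 0.989956 × 0.999656 × 0.986098 × 0.755784 = 0.7375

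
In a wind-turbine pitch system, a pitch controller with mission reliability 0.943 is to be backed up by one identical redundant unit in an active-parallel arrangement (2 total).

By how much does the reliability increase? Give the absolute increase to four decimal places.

0.0538

R_before = 0.943
R_after = 1 − (1 − 0.943)^2 = 0.9968
ΔR = 0.9968 − 0.943 = 0.0538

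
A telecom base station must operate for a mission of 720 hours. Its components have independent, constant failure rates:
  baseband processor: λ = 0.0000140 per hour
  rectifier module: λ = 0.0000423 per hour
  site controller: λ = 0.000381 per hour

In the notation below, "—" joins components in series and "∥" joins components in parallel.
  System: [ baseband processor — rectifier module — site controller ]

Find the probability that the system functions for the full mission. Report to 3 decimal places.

0.730

R(baseband processor) = exp(−0.0000140 × 720) = 0.98997
R(rectifier module) = exp(−0.0000423 × 720) = 0.97000
R(site controller) = exp(−0.000381 × 720) = 0.76009
Series (baseband processor, rectifier module, and site controller): 0.98997 × 0.97000 × 0.76009 = 0.730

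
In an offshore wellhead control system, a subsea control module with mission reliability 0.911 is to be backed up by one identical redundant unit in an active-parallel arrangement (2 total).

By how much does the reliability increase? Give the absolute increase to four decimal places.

0.0811

R_before = 0.911
R_after = 1 − (1 − 0.911)^2 = 0.9921
ΔR = 0.9921 − 0.911 = 0.0811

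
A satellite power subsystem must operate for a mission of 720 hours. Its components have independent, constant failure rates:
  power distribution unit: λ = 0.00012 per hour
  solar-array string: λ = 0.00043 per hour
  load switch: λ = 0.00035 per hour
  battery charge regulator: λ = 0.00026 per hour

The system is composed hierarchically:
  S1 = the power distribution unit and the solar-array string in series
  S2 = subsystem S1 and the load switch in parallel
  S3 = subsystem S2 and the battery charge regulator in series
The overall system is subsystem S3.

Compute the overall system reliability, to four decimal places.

0.7689

R(power distribution unit) = exp(−0.00012 × 720) = 0.917227
R(solar-array string) = exp(−0.00043 × 720) = 0.733740
R(load switch) = exp(−0.00035 × 720) = 0.777245
R(battery charge regulator) = exp(−0.00026 × 720) = 0.829278
Series (power distribution unit and solar-array string): 0.917227 × 0.733740 = 0.673006
Parallel ([0.673006] and load switch): 1 − (1 − 0.673006)(1 − 0.777245) = 0.927160
Series ([0.927160] and battery charge regulator): 0.927160 × 0.829278 = 0.7689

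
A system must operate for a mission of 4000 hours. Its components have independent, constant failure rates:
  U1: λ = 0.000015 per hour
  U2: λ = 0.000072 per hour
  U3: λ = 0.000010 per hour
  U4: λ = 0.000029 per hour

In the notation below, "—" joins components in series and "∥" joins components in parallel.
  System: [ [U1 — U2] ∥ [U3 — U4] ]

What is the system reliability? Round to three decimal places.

R(U1) = exp(−0.000015 × 4000) = 0.94176
R(U2) = exp(−0.000072 × 4000) = 0.74976
R(U3) = exp(−0.000010 × 4000) = 0.96079
R(U4) = exp(−0.000029 × 4000) = 0.89048
Series (U1 and U2): 0.94176 × 0.74976 = 0.70609
Series (U3 and U4): 0.96079 × 0.89048 = 0.85556
Parallel ([0.70609] and [0.85556]): 1 − (1 − 0.70609)(1 − 0.85556) = 0.958

0.958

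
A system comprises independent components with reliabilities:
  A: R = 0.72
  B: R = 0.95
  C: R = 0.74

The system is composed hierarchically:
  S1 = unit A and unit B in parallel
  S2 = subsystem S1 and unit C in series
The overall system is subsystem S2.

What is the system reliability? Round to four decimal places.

0.7296

Parallel (A and B): 1 − (1 − 0.720000)(1 − 0.950000) = 0.986000
Series ([0.986000] and C): 0.986000 × 0.740000 = 0.7296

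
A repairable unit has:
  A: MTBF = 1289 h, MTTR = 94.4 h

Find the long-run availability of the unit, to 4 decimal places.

A(A) = MTBF/(MTBF+MTTR) = 1289/(1289+94.4) = 0.9318

0.9318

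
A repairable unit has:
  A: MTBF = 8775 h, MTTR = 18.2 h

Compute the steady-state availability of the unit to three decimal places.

0.998

A(A) = MTBF/(MTBF+MTTR) = 8775/(8775+18.2) = 0.998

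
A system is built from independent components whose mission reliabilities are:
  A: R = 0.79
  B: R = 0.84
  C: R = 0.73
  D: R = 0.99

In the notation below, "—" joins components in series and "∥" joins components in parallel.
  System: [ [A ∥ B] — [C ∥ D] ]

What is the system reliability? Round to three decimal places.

Parallel (A and B): 1 − (1 − 0.79000)(1 − 0.84000) = 0.96640
Parallel (C and D): 1 − (1 − 0.73000)(1 − 0.99000) = 0.99730
Series ([0.96640] and [0.99730]): 0.96640 × 0.99730 = 0.964

0.964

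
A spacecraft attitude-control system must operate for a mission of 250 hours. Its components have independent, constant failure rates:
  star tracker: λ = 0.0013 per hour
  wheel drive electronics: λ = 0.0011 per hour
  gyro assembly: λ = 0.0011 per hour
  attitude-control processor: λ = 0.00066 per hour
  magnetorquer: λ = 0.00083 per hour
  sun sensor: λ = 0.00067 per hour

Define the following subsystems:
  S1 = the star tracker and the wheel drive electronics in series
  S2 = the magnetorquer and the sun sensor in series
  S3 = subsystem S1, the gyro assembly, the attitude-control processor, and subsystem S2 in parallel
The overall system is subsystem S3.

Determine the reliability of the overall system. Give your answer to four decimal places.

0.9948

R(star tracker) = exp(−0.0013 × 250) = 0.722527
R(wheel drive electronics) = exp(−0.0011 × 250) = 0.759572
R(gyro assembly) = exp(−0.0011 × 250) = 0.759572
R(attitude-control processor) = exp(−0.00066 × 250) = 0.847894
R(magnetorquer) = exp(−0.00083 × 250) = 0.812613
R(sun sensor) = exp(−0.00067 × 250) = 0.845777
Series (star tracker and wheel drive electronics): 0.722527 × 0.759572 = 0.548811
Series (magnetorquer and sun sensor): 0.812613 × 0.845777 = 0.687289
Parallel ([0.548811], gyro assembly, attitude-control processor, and [0.687289]): 1 − (1 − 0.548811)(1 − 0.759572)(1 − 0.847894)(1 − 0.687289) = 0.9948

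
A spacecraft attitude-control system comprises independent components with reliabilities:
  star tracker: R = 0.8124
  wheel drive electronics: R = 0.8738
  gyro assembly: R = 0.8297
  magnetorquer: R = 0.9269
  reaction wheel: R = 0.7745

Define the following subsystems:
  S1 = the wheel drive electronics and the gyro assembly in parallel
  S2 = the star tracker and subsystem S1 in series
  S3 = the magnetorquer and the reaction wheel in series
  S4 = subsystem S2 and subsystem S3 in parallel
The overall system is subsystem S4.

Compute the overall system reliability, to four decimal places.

Parallel (wheel drive electronics and gyro assembly): 1 − (1 − 0.873800)(1 − 0.829700) = 0.978508
Series (star tracker and [0.978508]): 0.812400 × 0.978508 = 0.794940
Series (magnetorquer and reaction wheel): 0.926900 × 0.774500 = 0.717884
Parallel ([0.794940] and [0.717884]): 1 − (1 − 0.794940)(1 − 0.717884) = 0.9421

0.9421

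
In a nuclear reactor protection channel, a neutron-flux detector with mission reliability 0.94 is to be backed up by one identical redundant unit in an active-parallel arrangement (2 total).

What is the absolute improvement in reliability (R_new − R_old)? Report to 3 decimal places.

0.056

R_before = 0.94
R_after = 1 − (1 − 0.94)^2 = 0.996
ΔR = 0.996 − 0.94 = 0.056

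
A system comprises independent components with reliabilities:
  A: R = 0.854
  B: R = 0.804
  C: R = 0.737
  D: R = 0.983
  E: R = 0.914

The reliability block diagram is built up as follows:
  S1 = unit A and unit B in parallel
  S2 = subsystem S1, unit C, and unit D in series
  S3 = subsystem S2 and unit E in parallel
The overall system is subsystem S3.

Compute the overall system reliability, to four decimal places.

Parallel (A and B): 1 − (1 − 0.854000)(1 − 0.804000) = 0.971384
Series ([0.971384], C, and D): 0.971384 × 0.737000 × 0.983000 = 0.703740
Parallel ([0.703740] and E): 1 − (1 − 0.703740)(1 − 0.914000) = 0.9745

0.9745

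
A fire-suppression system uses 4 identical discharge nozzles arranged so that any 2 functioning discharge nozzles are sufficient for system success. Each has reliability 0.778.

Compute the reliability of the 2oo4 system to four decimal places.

R = Σ_{i=2}^{4} C(4,i) p^i (1−p)^{4−i} with p = 0.778
C(4,2)·0.778^2·0.222^2 = 0.178985
C(4,3)·0.778^3·0.222^1 = 0.418169
C(4,4)·0.778^4·0.222^0 = 0.366369
Sum = 0.9635

0.9635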